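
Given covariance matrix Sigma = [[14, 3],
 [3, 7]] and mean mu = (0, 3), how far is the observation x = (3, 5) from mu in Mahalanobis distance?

Step 1 — centre the observation: (x - mu) = (3, 2).

Step 2 — invert Sigma. det(Sigma) = 14·7 - (3)² = 89.
  Sigma^{-1} = (1/det) · [[d, -b], [-b, a]] = [[0.0787, -0.0337],
 [-0.0337, 0.1573]].

Step 3 — form the quadratic (x - mu)^T · Sigma^{-1} · (x - mu):
  Sigma^{-1} · (x - mu) = (0.1685, 0.2135).
  (x - mu)^T · [Sigma^{-1} · (x - mu)] = (3)·(0.1685) + (2)·(0.2135) = 0.9326.

Step 4 — take square root: d = √(0.9326) ≈ 0.9657.

d(x, mu) = √(0.9326) ≈ 0.9657


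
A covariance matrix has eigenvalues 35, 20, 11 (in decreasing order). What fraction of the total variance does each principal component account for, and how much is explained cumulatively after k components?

Step 1 — total variance = trace(Sigma) = Σ λ_i = 35 + 20 + 11 = 66.

Step 2 — fraction explained by component i = λ_i / Σ λ:
  PC1: 35/66 = 0.5303
  PC2: 20/66 = 0.303
  PC3: 11/66 = 0.1667

Step 3 — cumulative fraction after k components = (λ_1 + ... + λ_k) / Σ λ:
  k = 1: 35/66 = 0.5303
  k = 2: (35 + 20)/66 = 55/66 = 0.8333
  k = 3: (35 + 20 + 11)/66 = 66/66 = 1

Summary (fraction, with percent):

explained: PC1 0.5303 (53.03%), PC2 0.303 (30.3%), PC3 0.1667 (16.67%);  cumulative: 0.5303, 0.8333, 1


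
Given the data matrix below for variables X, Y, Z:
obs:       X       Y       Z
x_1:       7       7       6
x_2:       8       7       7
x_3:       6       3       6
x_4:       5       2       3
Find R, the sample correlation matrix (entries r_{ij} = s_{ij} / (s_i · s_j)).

Step 1 — column means:
  mean(X) = (7 + 8 + 6 + 5) / 4 = 26/4 = 6.5
  mean(Y) = (7 + 7 + 3 + 2) / 4 = 19/4 = 4.75
  mean(Z) = (6 + 7 + 6 + 3) / 4 = 22/4 = 5.5

Step 2 — sample variances and covariances s[i,j] = (1/(n-1)) · Σ_k (x_{k,i} - mean_i) · (x_{k,j} - mean_j), with n-1 = 3:
  s[X,X] = ((0.5)·(0.5) + (1.5)·(1.5) + (-0.5)·(-0.5) + (-1.5)·(-1.5)) / 3 = 5/3 = 1.6667
  s[X,Y] = ((0.5)·(2.25) + (1.5)·(2.25) + (-0.5)·(-1.75) + (-1.5)·(-2.75)) / 3 = 9.5/3 = 3.1667
  s[X,Z] = ((0.5)·(0.5) + (1.5)·(1.5) + (-0.5)·(0.5) + (-1.5)·(-2.5)) / 3 = 6/3 = 2
  s[Y,Y] = ((2.25)·(2.25) + (2.25)·(2.25) + (-1.75)·(-1.75) + (-2.75)·(-2.75)) / 3 = 20.75/3 = 6.9167
  s[Y,Z] = ((2.25)·(0.5) + (2.25)·(1.5) + (-1.75)·(0.5) + (-2.75)·(-2.5)) / 3 = 10.5/3 = 3.5
  s[Z,Z] = ((0.5)·(0.5) + (1.5)·(1.5) + (0.5)·(0.5) + (-2.5)·(-2.5)) / 3 = 9/3 = 3
  Sample standard deviations s_i = √(s[i,i]):
  s(X) = √(1.6667) = 1.291
  s(Y) = √(6.9167) = 2.63
  s(Z) = √(3) = 1.7321

Step 3 — r_{ij} = s_{ij} / (s_i · s_j):
  r[X,X] = 1 (diagonal).
  r[X,Y] = 3.1667 / (1.291 · 2.63) = 3.1667 / 3.3953 = 0.9327
  r[X,Z] = 2 / (1.291 · 1.7321) = 2 / 2.2361 = 0.8944
  r[Y,Y] = 1 (diagonal).
  r[Y,Z] = 3.5 / (2.63 · 1.7321) = 3.5 / 4.5552 = 0.7683
  r[Z,Z] = 1 (diagonal).

R is symmetric with unit diagonal. Assembling:

R = [[1, 0.9327, 0.8944],
 [0.9327, 1, 0.7683],
 [0.8944, 0.7683, 1]]


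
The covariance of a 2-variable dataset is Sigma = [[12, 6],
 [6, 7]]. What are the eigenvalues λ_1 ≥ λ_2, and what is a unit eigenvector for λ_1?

Step 1 — characteristic polynomial of 2×2 Sigma:
  det(Sigma - λI) = λ² - trace · λ + det = 0.
  trace = 12 + 7 = 19, det = 12·7 - (6)² = 48.
Step 2 — discriminant:
  Δ = trace² - 4·det = 361 - 192 = 169.
Step 3 — eigenvalues:
  λ = (trace ± √Δ)/2 = (19 ± 13)/2,
  λ_1 = 16,  λ_2 = 3.

Step 4 — unit eigenvector for λ_1: solve (Sigma - λ_1 I)v = 0. First row:
  (12 - 16)·v_x + (6)·v_y = 0, i.e. (-4)·v_x + (6)·v_y = 0,
  so v ∝ (b, λ_1 - a) = (6, 4) = u.
  ||u|| = √((6)² + (4)²) = √(52) ≈ 7.2111,
  v_1 = u/||u|| ≈ (0.8321, 0.5547) (||v_1|| = 1).

λ_1 = 16,  λ_2 = 3;  v_1 ≈ (0.8321, 0.5547)


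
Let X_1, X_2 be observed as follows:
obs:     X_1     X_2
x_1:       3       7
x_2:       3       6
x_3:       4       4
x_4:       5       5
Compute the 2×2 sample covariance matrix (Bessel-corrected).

Step 1 — column means:
  mean(X_1) = (3 + 3 + 4 + 5) / 4 = 15/4 = 3.75
  mean(X_2) = (7 + 6 + 4 + 5) / 4 = 22/4 = 5.5

Step 2 — sample covariance S[i,j] = (1/(n-1)) · Σ_k (x_{k,i} - mean_i) · (x_{k,j} - mean_j), with n-1 = 3.
  S[X_1,X_1] = ((-0.75)·(-0.75) + (-0.75)·(-0.75) + (0.25)·(0.25) + (1.25)·(1.25)) / 3 = 2.75/3 = 0.9167
  S[X_1,X_2] = ((-0.75)·(1.5) + (-0.75)·(0.5) + (0.25)·(-1.5) + (1.25)·(-0.5)) / 3 = -2.5/3 = -0.8333
  S[X_2,X_2] = ((1.5)·(1.5) + (0.5)·(0.5) + (-1.5)·(-1.5) + (-0.5)·(-0.5)) / 3 = 5/3 = 1.6667

S is symmetric (S[j,i] = S[i,j]). Assembling:

S = [[0.9167, -0.8333],
 [-0.8333, 1.6667]]


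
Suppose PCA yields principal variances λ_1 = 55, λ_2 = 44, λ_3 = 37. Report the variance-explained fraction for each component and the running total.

Step 1 — total variance = trace(Sigma) = Σ λ_i = 55 + 44 + 37 = 136.

Step 2 — fraction explained by component i = λ_i / Σ λ:
  PC1: 55/136 = 0.4044
  PC2: 44/136 = 0.3235
  PC3: 37/136 = 0.2721

Step 3 — cumulative fraction after k components = (λ_1 + ... + λ_k) / Σ λ:
  k = 1: 55/136 = 0.4044
  k = 2: (55 + 44)/136 = 99/136 = 0.7279
  k = 3: (55 + 44 + 37)/136 = 136/136 = 1

Summary (fraction, with percent):

explained: PC1 0.4044 (40.44%), PC2 0.3235 (32.35%), PC3 0.2721 (27.21%);  cumulative: 0.4044, 0.7279, 1


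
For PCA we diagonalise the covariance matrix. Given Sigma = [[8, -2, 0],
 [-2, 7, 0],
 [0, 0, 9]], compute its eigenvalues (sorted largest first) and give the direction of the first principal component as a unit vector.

Step 1 — characteristic polynomial p(λ) = det(λI - Sigma) = λ³ - tr·λ² + c_1·λ - det, where tr = trace, c_1 = sum of the principal 2×2 minors, det = det(Sigma):
  tr = 8 + 7 + 9 = 24,
  c_1 = (8·7 - (-2)²) + (8·9 - (0)²) + (7·9 - (0)²) = 52 + 72 + 63 = 187,
  det = 8·(7·9 - (0)²) - (-2)·((-2)·9 - (0)·(0)) + (0)·((-2)·(0) - 7·(0)) = 8·(63) - (-2)·(-18) + (0)·(0) = 468.
  So p(λ) = λ³ - 24λ² + 187λ - 468.
Step 2 — look for an integer root (rational root theorem: any rational root is an integer divisor of 468). Testing λ = 9:
  p(9) = 729 - 1944 + 1683 - 468 = 0  ✓
  Dividing out (λ - 9): p(λ) = (λ - 9)(λ² - 15λ + 52).
Step 3 — remaining eigenvalues from the quadratic λ² - 15λ + 52 = 0:
  Δ = 15² - 4·52 = 225 - 208 = 17,  λ = (15 ± √17)/2 = (15 ± 4.1231)/2 ≈ 9.5616 or 5.4384.
  Sorted: λ_1 = 9.5616,  λ_2 = 9,  λ_3 = 5.4384  (check: sum = 24 = tr ✓).

Step 4 — unit eigenvector for λ_1 ≈ 9.5616: v spans the null space of (Sigma - λ_1 I), whose rows are
  r_1 = (-1.5616, -2, 0),  r_2 = (-2, -2.5616, 0),  r_3 = (0, 0, -0.5616).
  v is orthogonal to every row, so take v ∝ r_1 × r_3 = ((-2)·(-0.5616) - (0)·(0), (0)·(0) - (-1.5616)·(-0.5616), (-1.5616)·(0) - (-2)·(0)) ≈ (1.1231, -0.8769, 0).
  Let u = (1.1231, -0.8769, 0).
  ||u|| = √((1.1231)² + (-0.8769)² + (0)²) = √(2.0303) ≈ 1.4249,  v_1 = u/||u|| ≈ (0.7882, -0.6154, 0) (||v_1|| = 1).

λ_1 = 9.5616,  λ_2 = 9,  λ_3 = 5.4384;  v_1 ≈ (0.7882, -0.6154, 0)


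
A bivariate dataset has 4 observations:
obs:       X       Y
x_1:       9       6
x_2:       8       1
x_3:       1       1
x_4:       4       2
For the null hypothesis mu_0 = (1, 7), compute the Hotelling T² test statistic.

Step 1 — sample mean vector:
  mean(X) = (9 + 8 + 1 + 4) / 4 = 22/4 = 5.5
  mean(Y) = (6 + 1 + 1 + 2) / 4 = 10/4 = 2.5
  x̄ = (5.5, 2.5),  deviation x̄ - mu_0 = (5.5, 2.5) - (1, 7) = (4.5, -4.5).

Step 2 — sample covariance matrix, S[i,j] = (1/(n-1)) · Σ_k (x_{k,i} - mean_i) · (x_{k,j} - mean_j), divisor n-1 = 3:
  S[X,X] = ((3.5)·(3.5) + (2.5)·(2.5) + (-4.5)·(-4.5) + (-1.5)·(-1.5)) / 3 = 41/3 = 13.6667
  S[X,Y] = ((3.5)·(3.5) + (2.5)·(-1.5) + (-4.5)·(-1.5) + (-1.5)·(-0.5)) / 3 = 16/3 = 5.3333
  S[Y,Y] = ((3.5)·(3.5) + (-1.5)·(-1.5) + (-1.5)·(-1.5) + (-0.5)·(-0.5)) / 3 = 17/3 = 5.6667
  S = [[13.6667, 5.3333],
 [5.3333, 5.6667]].

Step 3 — invert S. det(S) = 13.6667·5.6667 - (5.3333)² = 49.
  S^{-1} = (1/det) · [[d, -b], [-b, a]] = [[0.1156, -0.1088],
 [-0.1088, 0.2789]].

Step 4 — quadratic form (x̄ - mu_0)^T · S^{-1} · (x̄ - mu_0):
  S^{-1} · (x̄ - mu_0) = (1.0102, -1.7449),
  (x̄ - mu_0)^T · [...] = (4.5)·(1.0102) + (-4.5)·(-1.7449) = 12.398.

Step 5 — scale by n: T² = 4 · 12.398 = 49.5918.

T² ≈ 49.5918


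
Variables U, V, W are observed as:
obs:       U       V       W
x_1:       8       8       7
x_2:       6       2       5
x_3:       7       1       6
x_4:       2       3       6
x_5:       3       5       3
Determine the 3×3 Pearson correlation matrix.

Step 1 — column means:
  mean(U) = (8 + 6 + 7 + 2 + 3) / 5 = 26/5 = 5.2
  mean(V) = (8 + 2 + 1 + 3 + 5) / 5 = 19/5 = 3.8
  mean(W) = (7 + 5 + 6 + 6 + 3) / 5 = 27/5 = 5.4

Step 2 — sample variances and covariances s[i,j] = (1/(n-1)) · Σ_k (x_{k,i} - mean_i) · (x_{k,j} - mean_j), with n-1 = 4:
  s[U,U] = ((2.8)·(2.8) + (0.8)·(0.8) + (1.8)·(1.8) + (-3.2)·(-3.2) + (-2.2)·(-2.2)) / 4 = 26.8/4 = 6.7
  s[U,V] = ((2.8)·(4.2) + (0.8)·(-1.8) + (1.8)·(-2.8) + (-3.2)·(-0.8) + (-2.2)·(1.2)) / 4 = 5.2/4 = 1.3
  s[U,W] = ((2.8)·(1.6) + (0.8)·(-0.4) + (1.8)·(0.6) + (-3.2)·(0.6) + (-2.2)·(-2.4)) / 4 = 8.6/4 = 2.15
  s[V,V] = ((4.2)·(4.2) + (-1.8)·(-1.8) + (-2.8)·(-2.8) + (-0.8)·(-0.8) + (1.2)·(1.2)) / 4 = 30.8/4 = 7.7
  s[V,W] = ((4.2)·(1.6) + (-1.8)·(-0.4) + (-2.8)·(0.6) + (-0.8)·(0.6) + (1.2)·(-2.4)) / 4 = 2.4/4 = 0.6
  s[W,W] = ((1.6)·(1.6) + (-0.4)·(-0.4) + (0.6)·(0.6) + (0.6)·(0.6) + (-2.4)·(-2.4)) / 4 = 9.2/4 = 2.3
  Sample standard deviations s_i = √(s[i,i]):
  s(U) = √(6.7) = 2.5884
  s(V) = √(7.7) = 2.7749
  s(W) = √(2.3) = 1.5166

Step 3 — r_{ij} = s_{ij} / (s_i · s_j):
  r[U,U] = 1 (diagonal).
  r[U,V] = 1.3 / (2.5884 · 2.7749) = 1.3 / 7.1826 = 0.181
  r[U,W] = 2.15 / (2.5884 · 1.5166) = 2.15 / 3.9256 = 0.5477
  r[V,V] = 1 (diagonal).
  r[V,W] = 0.6 / (2.7749 · 1.5166) = 0.6 / 4.2083 = 0.1426
  r[W,W] = 1 (diagonal).

R is symmetric with unit diagonal. Assembling:

R = [[1, 0.181, 0.5477],
 [0.181, 1, 0.1426],
 [0.5477, 0.1426, 1]]


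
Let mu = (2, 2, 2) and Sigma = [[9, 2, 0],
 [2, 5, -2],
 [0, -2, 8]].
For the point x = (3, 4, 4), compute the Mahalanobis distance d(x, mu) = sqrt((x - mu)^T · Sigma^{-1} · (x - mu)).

Step 1 — centre the observation: (x - mu) = (1, 2, 2).

Step 2 — invert Sigma (cofactor / det for 3×3, or solve directly):
  Sigma^{-1} = [[0.1233, -0.0548, -0.0137],
 [-0.0548, 0.2466, 0.0616],
 [-0.0137, 0.0616, 0.1404]].

Step 3 — form the quadratic (x - mu)^T · Sigma^{-1} · (x - mu):
  Sigma^{-1} · (x - mu) = (-0.0137, 0.5616, 0.3904).
  (x - mu)^T · [Sigma^{-1} · (x - mu)] = (1)·(-0.0137) + (2)·(0.5616) + (2)·(0.3904) = 1.8904.

Step 4 — take square root: d = √(1.8904) ≈ 1.3749.

d(x, mu) = √(1.8904) ≈ 1.3749


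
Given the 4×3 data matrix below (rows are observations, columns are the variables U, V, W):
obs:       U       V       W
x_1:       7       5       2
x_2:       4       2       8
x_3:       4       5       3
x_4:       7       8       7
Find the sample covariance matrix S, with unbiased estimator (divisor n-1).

Step 1 — column means:
  mean(U) = (7 + 4 + 4 + 7) / 4 = 22/4 = 5.5
  mean(V) = (5 + 2 + 5 + 8) / 4 = 20/4 = 5
  mean(W) = (2 + 8 + 3 + 7) / 4 = 20/4 = 5

Step 2 — sample covariance S[i,j] = (1/(n-1)) · Σ_k (x_{k,i} - mean_i) · (x_{k,j} - mean_j), with n-1 = 3.
  S[U,U] = ((1.5)·(1.5) + (-1.5)·(-1.5) + (-1.5)·(-1.5) + (1.5)·(1.5)) / 3 = 9/3 = 3
  S[U,V] = ((1.5)·(0) + (-1.5)·(-3) + (-1.5)·(0) + (1.5)·(3)) / 3 = 9/3 = 3
  S[U,W] = ((1.5)·(-3) + (-1.5)·(3) + (-1.5)·(-2) + (1.5)·(2)) / 3 = -3/3 = -1
  S[V,V] = ((0)·(0) + (-3)·(-3) + (0)·(0) + (3)·(3)) / 3 = 18/3 = 6
  S[V,W] = ((0)·(-3) + (-3)·(3) + (0)·(-2) + (3)·(2)) / 3 = -3/3 = -1
  S[W,W] = ((-3)·(-3) + (3)·(3) + (-2)·(-2) + (2)·(2)) / 3 = 26/3 = 8.6667

S is symmetric (S[j,i] = S[i,j]). Assembling:

S = [[3, 3, -1],
 [3, 6, -1],
 [-1, -1, 8.6667]]


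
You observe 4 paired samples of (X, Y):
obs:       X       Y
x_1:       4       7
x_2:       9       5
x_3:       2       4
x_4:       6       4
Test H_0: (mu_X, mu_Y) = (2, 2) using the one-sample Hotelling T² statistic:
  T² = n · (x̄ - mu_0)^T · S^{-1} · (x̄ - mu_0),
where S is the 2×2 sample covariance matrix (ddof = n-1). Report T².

Step 1 — sample mean vector:
  mean(X) = (4 + 9 + 2 + 6) / 4 = 21/4 = 5.25
  mean(Y) = (7 + 5 + 4 + 4) / 4 = 20/4 = 5
  x̄ = (5.25, 5),  deviation x̄ - mu_0 = (5.25, 5) - (2, 2) = (3.25, 3).

Step 2 — sample covariance matrix, S[i,j] = (1/(n-1)) · Σ_k (x_{k,i} - mean_i) · (x_{k,j} - mean_j), divisor n-1 = 3:
  S[X,X] = ((-1.25)·(-1.25) + (3.75)·(3.75) + (-3.25)·(-3.25) + (0.75)·(0.75)) / 3 = 26.75/3 = 8.9167
  S[X,Y] = ((-1.25)·(2) + (3.75)·(0) + (-3.25)·(-1) + (0.75)·(-1)) / 3 = 0/3 = 0
  S[Y,Y] = ((2)·(2) + (0)·(0) + (-1)·(-1) + (-1)·(-1)) / 3 = 6/3 = 2
  S = [[8.9167, 0],
 [0, 2]].

Step 3 — invert S. det(S) = 8.9167·2 - (0)² = 17.8333.
  S^{-1} = (1/det) · [[d, -b], [-b, a]] = [[0.1121, 0],
 [0, 0.5]].

Step 4 — quadratic form (x̄ - mu_0)^T · S^{-1} · (x̄ - mu_0):
  S^{-1} · (x̄ - mu_0) = (0.3645, 1.5),
  (x̄ - mu_0)^T · [...] = (3.25)·(0.3645) + (3)·(1.5) = 5.6846.

Step 5 — scale by n: T² = 4 · 5.6846 = 22.7383.

T² ≈ 22.7383


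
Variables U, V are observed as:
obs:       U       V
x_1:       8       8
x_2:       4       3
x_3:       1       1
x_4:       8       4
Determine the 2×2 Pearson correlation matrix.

Step 1 — column means:
  mean(U) = (8 + 4 + 1 + 8) / 4 = 21/4 = 5.25
  mean(V) = (8 + 3 + 1 + 4) / 4 = 16/4 = 4

Step 2 — sample variances and covariances s[i,j] = (1/(n-1)) · Σ_k (x_{k,i} - mean_i) · (x_{k,j} - mean_j), with n-1 = 3:
  s[U,U] = ((2.75)·(2.75) + (-1.25)·(-1.25) + (-4.25)·(-4.25) + (2.75)·(2.75)) / 3 = 34.75/3 = 11.5833
  s[U,V] = ((2.75)·(4) + (-1.25)·(-1) + (-4.25)·(-3) + (2.75)·(0)) / 3 = 25/3 = 8.3333
  s[V,V] = ((4)·(4) + (-1)·(-1) + (-3)·(-3) + (0)·(0)) / 3 = 26/3 = 8.6667
  Sample standard deviations s_i = √(s[i,i]):
  s(U) = √(11.5833) = 3.4034
  s(V) = √(8.6667) = 2.9439

Step 3 — r_{ij} = s_{ij} / (s_i · s_j):
  r[U,U] = 1 (diagonal).
  r[U,V] = 8.3333 / (3.4034 · 2.9439) = 8.3333 / 10.0194 = 0.8317
  r[V,V] = 1 (diagonal).

R is symmetric with unit diagonal. Assembling:

R = [[1, 0.8317],
 [0.8317, 1]]


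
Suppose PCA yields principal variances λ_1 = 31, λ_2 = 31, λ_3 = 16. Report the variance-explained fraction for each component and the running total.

Step 1 — total variance = trace(Sigma) = Σ λ_i = 31 + 31 + 16 = 78.

Step 2 — fraction explained by component i = λ_i / Σ λ:
  PC1: 31/78 = 0.3974
  PC2: 31/78 = 0.3974
  PC3: 16/78 = 0.2051

Step 3 — cumulative fraction after k components = (λ_1 + ... + λ_k) / Σ λ:
  k = 1: 31/78 = 0.3974
  k = 2: (31 + 31)/78 = 62/78 = 0.7949
  k = 3: (31 + 31 + 16)/78 = 78/78 = 1

Summary (fraction, with percent):

explained: PC1 0.3974 (39.74%), PC2 0.3974 (39.74%), PC3 0.2051 (20.51%);  cumulative: 0.3974, 0.7949, 1


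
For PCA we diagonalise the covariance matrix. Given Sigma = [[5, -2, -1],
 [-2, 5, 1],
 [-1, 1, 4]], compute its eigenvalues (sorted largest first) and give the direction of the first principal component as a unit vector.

Step 1 — characteristic polynomial p(λ) = det(λI - Sigma) = λ³ - tr·λ² + c_1·λ - det, where tr = trace, c_1 = sum of the principal 2×2 minors, det = det(Sigma):
  tr = 5 + 5 + 4 = 14,
  c_1 = (5·5 - (-2)²) + (5·4 - (-1)²) + (5·4 - (1)²) = 21 + 19 + 19 = 59,
  det = 5·(5·4 - (1)²) - (-2)·((-2)·4 - (1)·(-1)) + (-1)·((-2)·(1) - 5·(-1)) = 5·(19) - (-2)·(-7) + (-1)·(3) = 78.
  So p(λ) = λ³ - 14λ² + 59λ - 78.
Step 2 — look for an integer root (rational root theorem: any rational root is an integer divisor of 78). Testing λ = 3:
  p(3) = 27 - 126 + 177 - 78 = 0  ✓
  Dividing out (λ - 3): p(λ) = (λ - 3)(λ² - 11λ + 26).
Step 3 — remaining eigenvalues from the quadratic λ² - 11λ + 26 = 0:
  Δ = 11² - 4·26 = 121 - 104 = 17,  λ = (11 ± √17)/2 = (11 ± 4.1231)/2 ≈ 7.5616 or 3.4384.
  Sorted: λ_1 = 7.5616,  λ_2 = 3.4384,  λ_3 = 3  (check: sum = 14 = tr ✓).

Step 4 — unit eigenvector for λ_1 ≈ 7.5616: v spans the null space of (Sigma - λ_1 I), whose rows are
  r_1 = (-2.5616, -2, -1),  r_2 = (-2, -2.5616, 1),  r_3 = (-1, 1, -3.5616).
  v is orthogonal to every row, so take v ∝ r_1 × r_2 = ((-2)·(1) - (-1)·(-2.5616), (-1)·(-2) - (-2.5616)·(1), (-2.5616)·(-2.5616) - (-2)·(-2)) ≈ (-4.5616, 4.5616, 2.5616).
  Rescale (multiply by -1 so the first nonzero entry is positive): u = (4.5616, -4.5616, -2.5616).
  ||u|| = √((4.5616)² + (-4.5616)² + (-2.5616)²) = √(48.1771) ≈ 6.941,  v_1 = u/||u|| ≈ (0.6572, -0.6572, -0.369) (||v_1|| = 1).

λ_1 = 7.5616,  λ_2 = 3.4384,  λ_3 = 3;  v_1 ≈ (0.6572, -0.6572, -0.369)


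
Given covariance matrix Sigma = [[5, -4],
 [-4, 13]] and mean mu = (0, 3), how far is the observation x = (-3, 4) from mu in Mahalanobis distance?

Step 1 — centre the observation: (x - mu) = (-3, 1).

Step 2 — invert Sigma. det(Sigma) = 5·13 - (-4)² = 49.
  Sigma^{-1} = (1/det) · [[d, -b], [-b, a]] = [[0.2653, 0.0816],
 [0.0816, 0.102]].

Step 3 — form the quadratic (x - mu)^T · Sigma^{-1} · (x - mu):
  Sigma^{-1} · (x - mu) = (-0.7143, -0.1429).
  (x - mu)^T · [Sigma^{-1} · (x - mu)] = (-3)·(-0.7143) + (1)·(-0.1429) = 2.

Step 4 — take square root: d = √(2) ≈ 1.4142.

d(x, mu) = √(2) ≈ 1.4142


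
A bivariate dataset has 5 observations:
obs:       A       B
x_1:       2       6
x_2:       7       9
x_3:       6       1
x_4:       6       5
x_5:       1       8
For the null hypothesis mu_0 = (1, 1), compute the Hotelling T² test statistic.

Step 1 — sample mean vector:
  mean(A) = (2 + 7 + 6 + 6 + 1) / 5 = 22/5 = 4.4
  mean(B) = (6 + 9 + 1 + 5 + 8) / 5 = 29/5 = 5.8
  x̄ = (4.4, 5.8),  deviation x̄ - mu_0 = (4.4, 5.8) - (1, 1) = (3.4, 4.8).

Step 2 — sample covariance matrix, S[i,j] = (1/(n-1)) · Σ_k (x_{k,i} - mean_i) · (x_{k,j} - mean_j), divisor n-1 = 4:
  S[A,A] = ((-2.4)·(-2.4) + (2.6)·(2.6) + (1.6)·(1.6) + (1.6)·(1.6) + (-3.4)·(-3.4)) / 4 = 29.2/4 = 7.3
  S[A,B] = ((-2.4)·(0.2) + (2.6)·(3.2) + (1.6)·(-4.8) + (1.6)·(-0.8) + (-3.4)·(2.2)) / 4 = -8.6/4 = -2.15
  S[B,B] = ((0.2)·(0.2) + (3.2)·(3.2) + (-4.8)·(-4.8) + (-0.8)·(-0.8) + (2.2)·(2.2)) / 4 = 38.8/4 = 9.7
  S = [[7.3, -2.15],
 [-2.15, 9.7]].

Step 3 — invert S. det(S) = 7.3·9.7 - (-2.15)² = 66.1875.
  S^{-1} = (1/det) · [[d, -b], [-b, a]] = [[0.1466, 0.0325],
 [0.0325, 0.1103]].

Step 4 — quadratic form (x̄ - mu_0)^T · S^{-1} · (x̄ - mu_0):
  S^{-1} · (x̄ - mu_0) = (0.6542, 0.6398),
  (x̄ - mu_0)^T · [...] = (3.4)·(0.6542) + (4.8)·(0.6398) = 5.2956.

Step 5 — scale by n: T² = 5 · 5.2956 = 26.4778.

T² ≈ 26.4778


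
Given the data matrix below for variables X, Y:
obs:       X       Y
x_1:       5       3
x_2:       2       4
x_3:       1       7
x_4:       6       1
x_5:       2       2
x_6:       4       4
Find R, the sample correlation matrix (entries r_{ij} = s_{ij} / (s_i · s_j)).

Step 1 — column means:
  mean(X) = (5 + 2 + 1 + 6 + 2 + 4) / 6 = 20/6 = 3.3333
  mean(Y) = (3 + 4 + 7 + 1 + 2 + 4) / 6 = 21/6 = 3.5

Step 2 — sample variances and covariances s[i,j] = (1/(n-1)) · Σ_k (x_{k,i} - mean_i) · (x_{k,j} - mean_j), with n-1 = 5:
  s[X,X] = ((1.6667)·(1.6667) + (-1.3333)·(-1.3333) + (-2.3333)·(-2.3333) + (2.6667)·(2.6667) + (-1.3333)·(-1.3333) + (0.6667)·(0.6667)) / 5 = 19.3333/5 = 3.8667
  s[X,Y] = ((1.6667)·(-0.5) + (-1.3333)·(0.5) + (-2.3333)·(3.5) + (2.6667)·(-2.5) + (-1.3333)·(-1.5) + (0.6667)·(0.5)) / 5 = -14/5 = -2.8
  s[Y,Y] = ((-0.5)·(-0.5) + (0.5)·(0.5) + (3.5)·(3.5) + (-2.5)·(-2.5) + (-1.5)·(-1.5) + (0.5)·(0.5)) / 5 = 21.5/5 = 4.3
  Sample standard deviations s_i = √(s[i,i]):
  s(X) = √(3.8667) = 1.9664
  s(Y) = √(4.3) = 2.0736

Step 3 — r_{ij} = s_{ij} / (s_i · s_j):
  r[X,X] = 1 (diagonal).
  r[X,Y] = -2.8 / (1.9664 · 2.0736) = -2.8 / 4.0776 = -0.6867
  r[Y,Y] = 1 (diagonal).

R is symmetric with unit diagonal. Assembling:

R = [[1, -0.6867],
 [-0.6867, 1]]


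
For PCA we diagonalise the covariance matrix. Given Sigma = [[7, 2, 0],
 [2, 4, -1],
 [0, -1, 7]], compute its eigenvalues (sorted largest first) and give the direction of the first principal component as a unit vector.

Step 1 — characteristic polynomial p(λ) = det(λI - Sigma) = λ³ - tr·λ² + c_1·λ - det, where tr = trace, c_1 = sum of the principal 2×2 minors, det = det(Sigma):
  tr = 7 + 4 + 7 = 18,
  c_1 = (7·4 - (2)²) + (7·7 - (0)²) + (4·7 - (-1)²) = 24 + 49 + 27 = 100,
  det = 7·(4·7 - (-1)²) - (2)·((2)·7 - (-1)·(0)) + (0)·((2)·(-1) - 4·(0)) = 7·(27) - (2)·(14) + (0)·(-2) = 161.
  So p(λ) = λ³ - 18λ² + 100λ - 161.
Step 2 — look for an integer root (rational root theorem: any rational root is an integer divisor of 161). Testing λ = 7:
  p(7) = 343 - 882 + 700 - 161 = 0  ✓
  Dividing out (λ - 7): p(λ) = (λ - 7)(λ² - 11λ + 23).
Step 3 — remaining eigenvalues from the quadratic λ² - 11λ + 23 = 0:
  Δ = 11² - 4·23 = 121 - 92 = 29,  λ = (11 ± √29)/2 = (11 ± 5.3852)/2 ≈ 8.1926 or 2.8074.
  Sorted: λ_1 = 8.1926,  λ_2 = 7,  λ_3 = 2.8074  (check: sum = 18 = tr ✓).

Step 4 — unit eigenvector for λ_1 ≈ 8.1926: v spans the null space of (Sigma - λ_1 I), whose rows are
  r_1 = (-1.1926, 2, 0),  r_2 = (2, -4.1926, -1),  r_3 = (0, -1, -1.1926).
  v is orthogonal to every row, so take v ∝ r_1 × r_2 = ((2)·(-1) - (0)·(-4.1926), (0)·(2) - (-1.1926)·(-1), (-1.1926)·(-4.1926) - (2)·(2)) ≈ (-2, -1.1926, 1).
  Rescale (multiply by -1 so the first nonzero entry is positive): u = (2, 1.1926, -1).
  ||u|| = √((2)² + (1.1926)² + (-1)²) = √(6.4223) ≈ 2.5342,  v_1 = u/||u|| ≈ (0.7892, 0.4706, -0.3946) (||v_1|| = 1).

λ_1 = 8.1926,  λ_2 = 7,  λ_3 = 2.8074;  v_1 ≈ (0.7892, 0.4706, -0.3946)


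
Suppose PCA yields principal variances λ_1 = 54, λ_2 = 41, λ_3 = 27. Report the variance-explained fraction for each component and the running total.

Step 1 — total variance = trace(Sigma) = Σ λ_i = 54 + 41 + 27 = 122.

Step 2 — fraction explained by component i = λ_i / Σ λ:
  PC1: 54/122 = 0.4426
  PC2: 41/122 = 0.3361
  PC3: 27/122 = 0.2213

Step 3 — cumulative fraction after k components = (λ_1 + ... + λ_k) / Σ λ:
  k = 1: 54/122 = 0.4426
  k = 2: (54 + 41)/122 = 95/122 = 0.7787
  k = 3: (54 + 41 + 27)/122 = 122/122 = 1

Summary (fraction, with percent):

explained: PC1 0.4426 (44.26%), PC2 0.3361 (33.61%), PC3 0.2213 (22.13%);  cumulative: 0.4426, 0.7787, 1


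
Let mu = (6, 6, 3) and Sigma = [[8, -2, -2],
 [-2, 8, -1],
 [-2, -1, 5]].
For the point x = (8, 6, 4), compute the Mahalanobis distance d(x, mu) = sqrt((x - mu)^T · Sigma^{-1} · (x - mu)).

Step 1 — centre the observation: (x - mu) = (2, 0, 1).

Step 2 — invert Sigma (cofactor / det for 3×3, or solve directly):
  Sigma^{-1} = [[0.1548, 0.0476, 0.0714],
 [0.0476, 0.1429, 0.0476],
 [0.0714, 0.0476, 0.2381]].

Step 3 — form the quadratic (x - mu)^T · Sigma^{-1} · (x - mu):
  Sigma^{-1} · (x - mu) = (0.381, 0.1429, 0.381).
  (x - mu)^T · [Sigma^{-1} · (x - mu)] = (2)·(0.381) + (0)·(0.1429) + (1)·(0.381) = 1.1429.

Step 4 — take square root: d = √(1.1429) ≈ 1.069.

d(x, mu) = √(1.1429) ≈ 1.069


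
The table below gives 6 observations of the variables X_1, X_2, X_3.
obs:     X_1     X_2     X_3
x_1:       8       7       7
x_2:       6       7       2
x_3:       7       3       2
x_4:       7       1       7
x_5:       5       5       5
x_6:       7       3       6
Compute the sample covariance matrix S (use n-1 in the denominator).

Step 1 — column means:
  mean(X_1) = (8 + 6 + 7 + 7 + 5 + 7) / 6 = 40/6 = 6.6667
  mean(X_2) = (7 + 7 + 3 + 1 + 5 + 3) / 6 = 26/6 = 4.3333
  mean(X_3) = (7 + 2 + 2 + 7 + 5 + 6) / 6 = 29/6 = 4.8333

Step 2 — sample covariance S[i,j] = (1/(n-1)) · Σ_k (x_{k,i} - mean_i) · (x_{k,j} - mean_j), with n-1 = 5.
  S[X_1,X_1] = ((1.3333)·(1.3333) + (-0.6667)·(-0.6667) + (0.3333)·(0.3333) + (0.3333)·(0.3333) + (-1.6667)·(-1.6667) + (0.3333)·(0.3333)) / 5 = 5.3333/5 = 1.0667
  S[X_1,X_2] = ((1.3333)·(2.6667) + (-0.6667)·(2.6667) + (0.3333)·(-1.3333) + (0.3333)·(-3.3333) + (-1.6667)·(0.6667) + (0.3333)·(-1.3333)) / 5 = -1.3333/5 = -0.2667
  S[X_1,X_3] = ((1.3333)·(2.1667) + (-0.6667)·(-2.8333) + (0.3333)·(-2.8333) + (0.3333)·(2.1667) + (-1.6667)·(0.1667) + (0.3333)·(1.1667)) / 5 = 4.6667/5 = 0.9333
  S[X_2,X_2] = ((2.6667)·(2.6667) + (2.6667)·(2.6667) + (-1.3333)·(-1.3333) + (-3.3333)·(-3.3333) + (0.6667)·(0.6667) + (-1.3333)·(-1.3333)) / 5 = 29.3333/5 = 5.8667
  S[X_2,X_3] = ((2.6667)·(2.1667) + (2.6667)·(-2.8333) + (-1.3333)·(-2.8333) + (-3.3333)·(2.1667) + (0.6667)·(0.1667) + (-1.3333)·(1.1667)) / 5 = -6.6667/5 = -1.3333
  S[X_3,X_3] = ((2.1667)·(2.1667) + (-2.8333)·(-2.8333) + (-2.8333)·(-2.8333) + (2.1667)·(2.1667) + (0.1667)·(0.1667) + (1.1667)·(1.1667)) / 5 = 26.8333/5 = 5.3667

S is symmetric (S[j,i] = S[i,j]). Assembling:

S = [[1.0667, -0.2667, 0.9333],
 [-0.2667, 5.8667, -1.3333],
 [0.9333, -1.3333, 5.3667]]


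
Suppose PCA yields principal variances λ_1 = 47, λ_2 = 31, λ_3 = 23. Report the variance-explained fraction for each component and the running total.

Step 1 — total variance = trace(Sigma) = Σ λ_i = 47 + 31 + 23 = 101.

Step 2 — fraction explained by component i = λ_i / Σ λ:
  PC1: 47/101 = 0.4653
  PC2: 31/101 = 0.3069
  PC3: 23/101 = 0.2277

Step 3 — cumulative fraction after k components = (λ_1 + ... + λ_k) / Σ λ:
  k = 1: 47/101 = 0.4653
  k = 2: (47 + 31)/101 = 78/101 = 0.7723
  k = 3: (47 + 31 + 23)/101 = 101/101 = 1

Summary (fraction, with percent):

explained: PC1 0.4653 (46.53%), PC2 0.3069 (30.69%), PC3 0.2277 (22.77%);  cumulative: 0.4653, 0.7723, 1


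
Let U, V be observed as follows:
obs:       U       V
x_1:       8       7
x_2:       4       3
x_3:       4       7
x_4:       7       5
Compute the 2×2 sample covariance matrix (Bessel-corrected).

Step 1 — column means:
  mean(U) = (8 + 4 + 4 + 7) / 4 = 23/4 = 5.75
  mean(V) = (7 + 3 + 7 + 5) / 4 = 22/4 = 5.5

Step 2 — sample covariance S[i,j] = (1/(n-1)) · Σ_k (x_{k,i} - mean_i) · (x_{k,j} - mean_j), with n-1 = 3.
  S[U,U] = ((2.25)·(2.25) + (-1.75)·(-1.75) + (-1.75)·(-1.75) + (1.25)·(1.25)) / 3 = 12.75/3 = 4.25
  S[U,V] = ((2.25)·(1.5) + (-1.75)·(-2.5) + (-1.75)·(1.5) + (1.25)·(-0.5)) / 3 = 4.5/3 = 1.5
  S[V,V] = ((1.5)·(1.5) + (-2.5)·(-2.5) + (1.5)·(1.5) + (-0.5)·(-0.5)) / 3 = 11/3 = 3.6667

S is symmetric (S[j,i] = S[i,j]). Assembling:

S = [[4.25, 1.5],
 [1.5, 3.6667]]


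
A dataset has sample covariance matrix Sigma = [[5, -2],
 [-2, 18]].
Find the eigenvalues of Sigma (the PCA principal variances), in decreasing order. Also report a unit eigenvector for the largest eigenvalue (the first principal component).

Step 1 — characteristic polynomial of 2×2 Sigma:
  det(Sigma - λI) = λ² - trace · λ + det = 0.
  trace = 5 + 18 = 23, det = 5·18 - (-2)² = 86.
Step 2 — discriminant:
  Δ = trace² - 4·det = 529 - 344 = 185.
Step 3 — eigenvalues:
  λ = (trace ± √Δ)/2 = (23 ± 13.6015)/2,
  λ_1 = 18.3007,  λ_2 = 4.6993.

Step 4 — unit eigenvector for λ_1: solve (Sigma - λ_1 I)v = 0. First row:
  (5 - 18.3007)·v_x + (-2)·v_y = 0, i.e. (-13.3007)·v_x + (-2)·v_y = 0,
  so v ∝ (b, λ_1 - a) = (-2, 13.3007); multiply by -1 so the first entry is positive: u = (2, -13.3007).
  ||u|| = √((2)² + (-13.3007)²) = √(180.9096) ≈ 13.4503,
  v_1 = u/||u|| ≈ (0.1487, -0.9889) (||v_1|| = 1).

λ_1 = 18.3007,  λ_2 = 4.6993;  v_1 ≈ (0.1487, -0.9889)


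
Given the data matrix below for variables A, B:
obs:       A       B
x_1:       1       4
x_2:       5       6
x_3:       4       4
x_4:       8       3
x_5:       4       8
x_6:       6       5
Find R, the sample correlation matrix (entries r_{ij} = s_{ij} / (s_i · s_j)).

Step 1 — column means:
  mean(A) = (1 + 5 + 4 + 8 + 4 + 6) / 6 = 28/6 = 4.6667
  mean(B) = (4 + 6 + 4 + 3 + 8 + 5) / 6 = 30/6 = 5

Step 2 — sample variances and covariances s[i,j] = (1/(n-1)) · Σ_k (x_{k,i} - mean_i) · (x_{k,j} - mean_j), with n-1 = 5:
  s[A,A] = ((-3.6667)·(-3.6667) + (0.3333)·(0.3333) + (-0.6667)·(-0.6667) + (3.3333)·(3.3333) + (-0.6667)·(-0.6667) + (1.3333)·(1.3333)) / 5 = 27.3333/5 = 5.4667
  s[A,B] = ((-3.6667)·(-1) + (0.3333)·(1) + (-0.6667)·(-1) + (3.3333)·(-2) + (-0.6667)·(3) + (1.3333)·(0)) / 5 = -4/5 = -0.8
  s[B,B] = ((-1)·(-1) + (1)·(1) + (-1)·(-1) + (-2)·(-2) + (3)·(3) + (0)·(0)) / 5 = 16/5 = 3.2
  Sample standard deviations s_i = √(s[i,i]):
  s(A) = √(5.4667) = 2.3381
  s(B) = √(3.2) = 1.7889

Step 3 — r_{ij} = s_{ij} / (s_i · s_j):
  r[A,A] = 1 (diagonal).
  r[A,B] = -0.8 / (2.3381 · 1.7889) = -0.8 / 4.1825 = -0.1913
  r[B,B] = 1 (diagonal).

R is symmetric with unit diagonal. Assembling:

R = [[1, -0.1913],
 [-0.1913, 1]]


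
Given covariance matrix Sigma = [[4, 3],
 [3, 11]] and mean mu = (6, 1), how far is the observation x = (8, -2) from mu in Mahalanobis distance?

Step 1 — centre the observation: (x - mu) = (2, -3).

Step 2 — invert Sigma. det(Sigma) = 4·11 - (3)² = 35.
  Sigma^{-1} = (1/det) · [[d, -b], [-b, a]] = [[0.3143, -0.0857],
 [-0.0857, 0.1143]].

Step 3 — form the quadratic (x - mu)^T · Sigma^{-1} · (x - mu):
  Sigma^{-1} · (x - mu) = (0.8857, -0.5143).
  (x - mu)^T · [Sigma^{-1} · (x - mu)] = (2)·(0.8857) + (-3)·(-0.5143) = 3.3143.

Step 4 — take square root: d = √(3.3143) ≈ 1.8205.

d(x, mu) = √(3.3143) ≈ 1.8205


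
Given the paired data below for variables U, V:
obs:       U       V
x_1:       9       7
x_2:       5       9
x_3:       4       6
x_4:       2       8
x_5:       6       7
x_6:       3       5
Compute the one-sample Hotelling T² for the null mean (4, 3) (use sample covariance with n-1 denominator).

Step 1 — sample mean vector:
  mean(U) = (9 + 5 + 4 + 2 + 6 + 3) / 6 = 29/6 = 4.8333
  mean(V) = (7 + 9 + 6 + 8 + 7 + 5) / 6 = 42/6 = 7
  x̄ = (4.8333, 7),  deviation x̄ - mu_0 = (4.8333, 7) - (4, 3) = (0.8333, 4).

Step 2 — sample covariance matrix, S[i,j] = (1/(n-1)) · Σ_k (x_{k,i} - mean_i) · (x_{k,j} - mean_j), divisor n-1 = 5:
  S[U,U] = ((4.1667)·(4.1667) + (0.1667)·(0.1667) + (-0.8333)·(-0.8333) + (-2.8333)·(-2.8333) + (1.1667)·(1.1667) + (-1.8333)·(-1.8333)) / 5 = 30.8333/5 = 6.1667
  S[U,V] = ((4.1667)·(0) + (0.1667)·(2) + (-0.8333)·(-1) + (-2.8333)·(1) + (1.1667)·(0) + (-1.8333)·(-2)) / 5 = 2/5 = 0.4
  S[V,V] = ((0)·(0) + (2)·(2) + (-1)·(-1) + (1)·(1) + (0)·(0) + (-2)·(-2)) / 5 = 10/5 = 2
  S = [[6.1667, 0.4],
 [0.4, 2]].

Step 3 — invert S. det(S) = 6.1667·2 - (0.4)² = 12.1733.
  S^{-1} = (1/det) · [[d, -b], [-b, a]] = [[0.1643, -0.0329],
 [-0.0329, 0.5066]].

Step 4 — quadratic form (x̄ - mu_0)^T · S^{-1} · (x̄ - mu_0):
  S^{-1} · (x̄ - mu_0) = (0.0055, 1.9989),
  (x̄ - mu_0)^T · [...] = (0.8333)·(0.0055) + (4)·(1.9989) = 8.0002.

Step 5 — scale by n: T² = 6 · 8.0002 = 48.0011.

T² ≈ 48.0011


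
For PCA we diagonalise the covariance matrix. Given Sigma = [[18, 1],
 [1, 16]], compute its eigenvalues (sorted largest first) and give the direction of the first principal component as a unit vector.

Step 1 — characteristic polynomial of 2×2 Sigma:
  det(Sigma - λI) = λ² - trace · λ + det = 0.
  trace = 18 + 16 = 34, det = 18·16 - (1)² = 287.
Step 2 — discriminant:
  Δ = trace² - 4·det = 1156 - 1148 = 8.
Step 3 — eigenvalues:
  λ = (trace ± √Δ)/2 = (34 ± 2.8284)/2,
  λ_1 = 18.4142,  λ_2 = 15.5858.

Step 4 — unit eigenvector for λ_1: solve (Sigma - λ_1 I)v = 0. First row:
  (18 - 18.4142)·v_x + (1)·v_y = 0, i.e. (-0.4142)·v_x + (1)·v_y = 0,
  so v ∝ (b, λ_1 - a) = (1, 0.4142) = u.
  ||u|| = √((1)² + (0.4142)²) = √(1.1716) ≈ 1.0824,
  v_1 = u/||u|| ≈ (0.9239, 0.3827) (||v_1|| = 1).

λ_1 = 18.4142,  λ_2 = 15.5858;  v_1 ≈ (0.9239, 0.3827)


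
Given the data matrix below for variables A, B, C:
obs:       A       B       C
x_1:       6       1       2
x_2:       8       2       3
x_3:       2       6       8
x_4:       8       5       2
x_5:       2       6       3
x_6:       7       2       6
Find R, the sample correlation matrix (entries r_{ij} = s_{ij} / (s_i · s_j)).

Step 1 — column means:
  mean(A) = (6 + 8 + 2 + 8 + 2 + 7) / 6 = 33/6 = 5.5
  mean(B) = (1 + 2 + 6 + 5 + 6 + 2) / 6 = 22/6 = 3.6667
  mean(C) = (2 + 3 + 8 + 2 + 3 + 6) / 6 = 24/6 = 4

Step 2 — sample variances and covariances s[i,j] = (1/(n-1)) · Σ_k (x_{k,i} - mean_i) · (x_{k,j} - mean_j), with n-1 = 5:
  s[A,A] = ((0.5)·(0.5) + (2.5)·(2.5) + (-3.5)·(-3.5) + (2.5)·(2.5) + (-3.5)·(-3.5) + (1.5)·(1.5)) / 5 = 39.5/5 = 7.9
  s[A,B] = ((0.5)·(-2.6667) + (2.5)·(-1.6667) + (-3.5)·(2.3333) + (2.5)·(1.3333) + (-3.5)·(2.3333) + (1.5)·(-1.6667)) / 5 = -21/5 = -4.2
  s[A,C] = ((0.5)·(-2) + (2.5)·(-1) + (-3.5)·(4) + (2.5)·(-2) + (-3.5)·(-1) + (1.5)·(2)) / 5 = -16/5 = -3.2
  s[B,B] = ((-2.6667)·(-2.6667) + (-1.6667)·(-1.6667) + (2.3333)·(2.3333) + (1.3333)·(1.3333) + (2.3333)·(2.3333) + (-1.6667)·(-1.6667)) / 5 = 25.3333/5 = 5.0667
  s[B,C] = ((-2.6667)·(-2) + (-1.6667)·(-1) + (2.3333)·(4) + (1.3333)·(-2) + (2.3333)·(-1) + (-1.6667)·(2)) / 5 = 8/5 = 1.6
  s[C,C] = ((-2)·(-2) + (-1)·(-1) + (4)·(4) + (-2)·(-2) + (-1)·(-1) + (2)·(2)) / 5 = 30/5 = 6
  Sample standard deviations s_i = √(s[i,i]):
  s(A) = √(7.9) = 2.8107
  s(B) = √(5.0667) = 2.2509
  s(C) = √(6) = 2.4495

Step 3 — r_{ij} = s_{ij} / (s_i · s_j):
  r[A,A] = 1 (diagonal).
  r[A,B] = -4.2 / (2.8107 · 2.2509) = -4.2 / 6.3267 = -0.6639
  r[A,C] = -3.2 / (2.8107 · 2.4495) = -3.2 / 6.8848 = -0.4648
  r[B,B] = 1 (diagonal).
  r[B,C] = 1.6 / (2.2509 · 2.4495) = 1.6 / 5.5136 = 0.2902
  r[C,C] = 1 (diagonal).

R is symmetric with unit diagonal. Assembling:

R = [[1, -0.6639, -0.4648],
 [-0.6639, 1, 0.2902],
 [-0.4648, 0.2902, 1]]


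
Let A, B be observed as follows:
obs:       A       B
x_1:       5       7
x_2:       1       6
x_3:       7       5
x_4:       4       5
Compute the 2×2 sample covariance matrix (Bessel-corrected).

Step 1 — column means:
  mean(A) = (5 + 1 + 7 + 4) / 4 = 17/4 = 4.25
  mean(B) = (7 + 6 + 5 + 5) / 4 = 23/4 = 5.75

Step 2 — sample covariance S[i,j] = (1/(n-1)) · Σ_k (x_{k,i} - mean_i) · (x_{k,j} - mean_j), with n-1 = 3.
  S[A,A] = ((0.75)·(0.75) + (-3.25)·(-3.25) + (2.75)·(2.75) + (-0.25)·(-0.25)) / 3 = 18.75/3 = 6.25
  S[A,B] = ((0.75)·(1.25) + (-3.25)·(0.25) + (2.75)·(-0.75) + (-0.25)·(-0.75)) / 3 = -1.75/3 = -0.5833
  S[B,B] = ((1.25)·(1.25) + (0.25)·(0.25) + (-0.75)·(-0.75) + (-0.75)·(-0.75)) / 3 = 2.75/3 = 0.9167

S is symmetric (S[j,i] = S[i,j]). Assembling:

S = [[6.25, -0.5833],
 [-0.5833, 0.9167]]


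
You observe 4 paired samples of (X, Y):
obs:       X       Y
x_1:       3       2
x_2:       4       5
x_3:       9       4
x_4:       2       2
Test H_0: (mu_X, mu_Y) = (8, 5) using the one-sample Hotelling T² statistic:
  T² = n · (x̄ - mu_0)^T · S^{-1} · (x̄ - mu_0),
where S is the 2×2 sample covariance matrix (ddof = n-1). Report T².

Step 1 — sample mean vector:
  mean(X) = (3 + 4 + 9 + 2) / 4 = 18/4 = 4.5
  mean(Y) = (2 + 5 + 4 + 2) / 4 = 13/4 = 3.25
  x̄ = (4.5, 3.25),  deviation x̄ - mu_0 = (4.5, 3.25) - (8, 5) = (-3.5, -1.75).

Step 2 — sample covariance matrix, S[i,j] = (1/(n-1)) · Σ_k (x_{k,i} - mean_i) · (x_{k,j} - mean_j), divisor n-1 = 3:
  S[X,X] = ((-1.5)·(-1.5) + (-0.5)·(-0.5) + (4.5)·(4.5) + (-2.5)·(-2.5)) / 3 = 29/3 = 9.6667
  S[X,Y] = ((-1.5)·(-1.25) + (-0.5)·(1.75) + (4.5)·(0.75) + (-2.5)·(-1.25)) / 3 = 7.5/3 = 2.5
  S[Y,Y] = ((-1.25)·(-1.25) + (1.75)·(1.75) + (0.75)·(0.75) + (-1.25)·(-1.25)) / 3 = 6.75/3 = 2.25
  S = [[9.6667, 2.5],
 [2.5, 2.25]].

Step 3 — invert S. det(S) = 9.6667·2.25 - (2.5)² = 15.5.
  S^{-1} = (1/det) · [[d, -b], [-b, a]] = [[0.1452, -0.1613],
 [-0.1613, 0.6237]].

Step 4 — quadratic form (x̄ - mu_0)^T · S^{-1} · (x̄ - mu_0):
  S^{-1} · (x̄ - mu_0) = (-0.2258, -0.5269),
  (x̄ - mu_0)^T · [...] = (-3.5)·(-0.2258) + (-1.75)·(-0.5269) = 1.7124.

Step 5 — scale by n: T² = 4 · 1.7124 = 6.8495.

T² ≈ 6.8495


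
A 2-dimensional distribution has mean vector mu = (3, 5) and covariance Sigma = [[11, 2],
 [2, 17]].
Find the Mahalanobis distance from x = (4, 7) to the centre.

Step 1 — centre the observation: (x - mu) = (1, 2).

Step 2 — invert Sigma. det(Sigma) = 11·17 - (2)² = 183.
  Sigma^{-1} = (1/det) · [[d, -b], [-b, a]] = [[0.0929, -0.0109],
 [-0.0109, 0.0601]].

Step 3 — form the quadratic (x - mu)^T · Sigma^{-1} · (x - mu):
  Sigma^{-1} · (x - mu) = (0.071, 0.1093).
  (x - mu)^T · [Sigma^{-1} · (x - mu)] = (1)·(0.071) + (2)·(0.1093) = 0.2896.

Step 4 — take square root: d = √(0.2896) ≈ 0.5382.

d(x, mu) = √(0.2896) ≈ 0.5382


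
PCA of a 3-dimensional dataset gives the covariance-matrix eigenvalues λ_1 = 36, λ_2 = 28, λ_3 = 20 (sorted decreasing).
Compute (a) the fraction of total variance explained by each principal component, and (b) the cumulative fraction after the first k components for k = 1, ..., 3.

Step 1 — total variance = trace(Sigma) = Σ λ_i = 36 + 28 + 20 = 84.

Step 2 — fraction explained by component i = λ_i / Σ λ:
  PC1: 36/84 = 0.4286
  PC2: 28/84 = 0.3333
  PC3: 20/84 = 0.2381

Step 3 — cumulative fraction after k components = (λ_1 + ... + λ_k) / Σ λ:
  k = 1: 36/84 = 0.4286
  k = 2: (36 + 28)/84 = 64/84 = 0.7619
  k = 3: (36 + 28 + 20)/84 = 84/84 = 1

Summary (fraction, with percent):

explained: PC1 0.4286 (42.86%), PC2 0.3333 (33.33%), PC3 0.2381 (23.81%);  cumulative: 0.4286, 0.7619, 1


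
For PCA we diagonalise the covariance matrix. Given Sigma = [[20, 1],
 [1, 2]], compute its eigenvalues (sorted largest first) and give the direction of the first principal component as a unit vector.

Step 1 — characteristic polynomial of 2×2 Sigma:
  det(Sigma - λI) = λ² - trace · λ + det = 0.
  trace = 20 + 2 = 22, det = 20·2 - (1)² = 39.
Step 2 — discriminant:
  Δ = trace² - 4·det = 484 - 156 = 328.
Step 3 — eigenvalues:
  λ = (trace ± √Δ)/2 = (22 ± 18.1108)/2,
  λ_1 = 20.0554,  λ_2 = 1.9446.

Step 4 — unit eigenvector for λ_1: solve (Sigma - λ_1 I)v = 0. First row:
  (20 - 20.0554)·v_x + (1)·v_y = 0, i.e. (-0.0554)·v_x + (1)·v_y = 0,
  so v ∝ (b, λ_1 - a) = (1, 0.0554) = u.
  ||u|| = √((1)² + (0.0554)²) = √(1.0031) ≈ 1.0015,
  v_1 = u/||u|| ≈ (0.9985, 0.0553) (||v_1|| = 1).

λ_1 = 20.0554,  λ_2 = 1.9446;  v_1 ≈ (0.9985, 0.0553)


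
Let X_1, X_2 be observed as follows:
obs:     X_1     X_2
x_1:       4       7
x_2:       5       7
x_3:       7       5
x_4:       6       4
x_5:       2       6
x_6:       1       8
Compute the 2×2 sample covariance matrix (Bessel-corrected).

Step 1 — column means:
  mean(X_1) = (4 + 5 + 7 + 6 + 2 + 1) / 6 = 25/6 = 4.1667
  mean(X_2) = (7 + 7 + 5 + 4 + 6 + 8) / 6 = 37/6 = 6.1667

Step 2 — sample covariance S[i,j] = (1/(n-1)) · Σ_k (x_{k,i} - mean_i) · (x_{k,j} - mean_j), with n-1 = 5.
  S[X_1,X_1] = ((-0.1667)·(-0.1667) + (0.8333)·(0.8333) + (2.8333)·(2.8333) + (1.8333)·(1.8333) + (-2.1667)·(-2.1667) + (-3.1667)·(-3.1667)) / 5 = 26.8333/5 = 5.3667
  S[X_1,X_2] = ((-0.1667)·(0.8333) + (0.8333)·(0.8333) + (2.8333)·(-1.1667) + (1.8333)·(-2.1667) + (-2.1667)·(-0.1667) + (-3.1667)·(1.8333)) / 5 = -12.1667/5 = -2.4333
  S[X_2,X_2] = ((0.8333)·(0.8333) + (0.8333)·(0.8333) + (-1.1667)·(-1.1667) + (-2.1667)·(-2.1667) + (-0.1667)·(-0.1667) + (1.8333)·(1.8333)) / 5 = 10.8333/5 = 2.1667

S is symmetric (S[j,i] = S[i,j]). Assembling:

S = [[5.3667, -2.4333],
 [-2.4333, 2.1667]]


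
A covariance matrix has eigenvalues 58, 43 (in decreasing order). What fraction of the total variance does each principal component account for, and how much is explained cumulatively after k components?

Step 1 — total variance = trace(Sigma) = Σ λ_i = 58 + 43 = 101.

Step 2 — fraction explained by component i = λ_i / Σ λ:
  PC1: 58/101 = 0.5743
  PC2: 43/101 = 0.4257

Step 3 — cumulative fraction after k components = (λ_1 + ... + λ_k) / Σ λ:
  k = 1: 58/101 = 0.5743
  k = 2: (58 + 43)/101 = 101/101 = 1

Summary (fraction, with percent):

explained: PC1 0.5743 (57.43%), PC2 0.4257 (42.57%);  cumulative: 0.5743, 1
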